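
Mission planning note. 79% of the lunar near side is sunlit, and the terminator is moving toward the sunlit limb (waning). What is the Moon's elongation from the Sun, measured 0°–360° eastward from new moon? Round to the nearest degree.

Invert f = (1 − cos θ)/2 to get cos θ = 1 − 2(0.79) = -0.580, hence θ₀ = arccos -0.580 = 125.5°.
A waning Moon lies in 180°–360°, so θ = 360° − 125.5° = 234.5°.

235°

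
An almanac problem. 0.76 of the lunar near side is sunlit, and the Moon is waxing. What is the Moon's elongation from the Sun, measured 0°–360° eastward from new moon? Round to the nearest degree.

121°

Invert f = (1 − cos θ)/2 to get cos θ = 1 − 2(0.76) = -0.520, hence θ₀ = arccos -0.520 = 121.3°.
The Moon is waxing (0°–180°), so θ = 121.3° directly.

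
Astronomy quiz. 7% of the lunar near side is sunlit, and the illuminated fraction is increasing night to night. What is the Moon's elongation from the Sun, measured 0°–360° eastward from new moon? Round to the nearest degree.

31°

cos θ = 1 − 2f = 0.860, giving a principal value of 30.7°.
Waxing ⇒ before full, so θ = 30.7°.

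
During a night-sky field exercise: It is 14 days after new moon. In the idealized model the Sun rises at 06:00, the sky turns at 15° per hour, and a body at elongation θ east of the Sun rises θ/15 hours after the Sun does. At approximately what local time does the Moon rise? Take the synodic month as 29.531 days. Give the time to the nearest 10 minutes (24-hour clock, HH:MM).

The Moon has covered 14/29.531 of its cycle, so θ ≈ 360° × 14/29.531 = 170.7°.
At 15° of sky rotation per hour, 170.7° corresponds to a 11.38 h lag.
06:00 + 11.378 h ≈ 17:23 → 17:20 to the nearest ten minutes.

17:20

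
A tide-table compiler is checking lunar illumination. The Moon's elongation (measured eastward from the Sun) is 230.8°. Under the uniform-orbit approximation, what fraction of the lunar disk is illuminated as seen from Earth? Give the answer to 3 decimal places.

0.816

cos 230.8° = (-0.632), so f = (1 − (-0.632))/2 = 0.816.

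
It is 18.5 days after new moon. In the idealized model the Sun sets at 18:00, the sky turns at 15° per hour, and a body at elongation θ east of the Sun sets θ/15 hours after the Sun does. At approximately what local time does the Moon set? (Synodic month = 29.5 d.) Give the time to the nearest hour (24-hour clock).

Phase angle: θ = 360°·(18.5 d)/(29.5 d) = 225.8°.
The Moon trails the Sun by θ/15 = 225.8/15 ≈ 15.05 hours.
18:00 + 15.05 h ≈ 09:03 → 09:00 to the nearest hour.

09:00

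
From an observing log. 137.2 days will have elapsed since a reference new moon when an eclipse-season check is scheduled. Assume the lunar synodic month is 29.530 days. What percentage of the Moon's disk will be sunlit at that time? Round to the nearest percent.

Reduce mod P: 137.2 − 4×29.530 = 19.08 d into the current lunation.
Phase angle: θ = 360°·(19.08 d)/(29.530 d) = 232.6°.
cos 232.6° = (-0.607), so f = (1 − (-0.607))/2 = 0.804, so 80%.

80%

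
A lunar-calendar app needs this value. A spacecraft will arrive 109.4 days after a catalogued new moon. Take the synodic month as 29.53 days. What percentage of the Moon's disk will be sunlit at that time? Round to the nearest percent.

109.4/29.53 = 3.705 lunations, so 3 complete cycles and 20.81 d into the next.
The Moon has covered 20.81/29.53 of its cycle, so θ ≈ 360° × 20.81/29.53 = 253.7°.
With cos θ = (-0.281), the lit fraction is (1 − (-0.281))/2 ≈ 0.640, so 64%.

64%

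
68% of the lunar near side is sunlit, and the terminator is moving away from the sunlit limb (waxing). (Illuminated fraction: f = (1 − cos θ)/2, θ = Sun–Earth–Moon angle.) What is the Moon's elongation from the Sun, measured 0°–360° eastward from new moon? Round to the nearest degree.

Invert f = (1 − cos θ)/2 to get cos θ = 1 − 2(0.68) = -0.360, hence θ₀ = arccos -0.360 = 111.1°.
Waxing ⇒ before full, so θ = 111.1°.

111°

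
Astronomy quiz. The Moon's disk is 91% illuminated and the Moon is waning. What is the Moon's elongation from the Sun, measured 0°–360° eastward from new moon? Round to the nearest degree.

Invert f = (1 − cos θ)/2 to get cos θ = 1 − 2(0.91) = -0.820, hence θ₀ = arccos -0.820 = 145.1°.
Since the Moon is past full (waning), take the reflex angle: θ = 360° − 145.1° = 214.9°.

215°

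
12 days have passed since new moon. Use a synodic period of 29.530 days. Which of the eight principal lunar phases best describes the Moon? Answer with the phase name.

At 12/29.530 of the cycle, θ ≈ 146° — the waxing gibbous range.

waxing gibbous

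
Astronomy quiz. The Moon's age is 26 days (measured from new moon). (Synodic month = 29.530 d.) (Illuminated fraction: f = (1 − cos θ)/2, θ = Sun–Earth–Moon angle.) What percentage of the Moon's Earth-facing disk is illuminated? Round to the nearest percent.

Phase angle: θ = 360°·(26 d)/(29.530 d) = 317.0°.
With cos θ = 0.731, the lit fraction is (1 − 0.731)/2 ≈ 0.135, so 13%.

13%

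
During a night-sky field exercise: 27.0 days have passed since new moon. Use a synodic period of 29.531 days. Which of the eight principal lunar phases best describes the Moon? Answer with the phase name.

waning crescent

At 27.0/29.531 of the cycle, θ ≈ 329° — the waning crescent range.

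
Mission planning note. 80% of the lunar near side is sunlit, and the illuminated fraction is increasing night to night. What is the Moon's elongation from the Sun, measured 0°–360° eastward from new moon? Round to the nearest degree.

127°

cos θ = 1 − 2f = -0.600, giving a principal value of 126.9°.
Before full moon the principal value applies: θ = 126.9°.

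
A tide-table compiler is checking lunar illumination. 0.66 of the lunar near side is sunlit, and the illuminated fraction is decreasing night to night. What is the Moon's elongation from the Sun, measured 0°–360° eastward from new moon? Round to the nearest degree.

251°

cos θ = 1 − 2f = -0.320, giving a principal value of 108.7°.
A waning Moon lies in 180°–360°, so θ = 360° − 108.7° = 251.3°.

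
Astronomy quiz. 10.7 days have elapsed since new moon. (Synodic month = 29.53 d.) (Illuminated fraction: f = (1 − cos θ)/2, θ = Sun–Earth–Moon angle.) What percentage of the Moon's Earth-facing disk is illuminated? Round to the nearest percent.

Elongation θ = 360° × 10.7/29.53 ≈ 130.4°.
With cos θ = (-0.649), the lit fraction is (1 − (-0.649))/2 ≈ 0.824, so 82%.

82%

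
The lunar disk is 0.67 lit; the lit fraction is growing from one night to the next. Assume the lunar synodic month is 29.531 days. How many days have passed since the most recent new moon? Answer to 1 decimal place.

From f = (1 − cos θ)/2: cos θ = 1 − 2×0.67 = -0.340; arccos → 109.9°.
Before full moon the principal value applies: θ = 109.9°.
At 360°/29.531 d per day, 109.9° corresponds to 9.01 days.

9.0 days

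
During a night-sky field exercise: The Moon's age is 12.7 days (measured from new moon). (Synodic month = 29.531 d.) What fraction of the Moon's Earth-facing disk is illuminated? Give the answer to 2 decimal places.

0.95

Elongation θ = 360° × 12.7/29.531 ≈ 154.8°.
cos 154.8° = (-0.905), so f = (1 − (-0.905))/2 = 0.952.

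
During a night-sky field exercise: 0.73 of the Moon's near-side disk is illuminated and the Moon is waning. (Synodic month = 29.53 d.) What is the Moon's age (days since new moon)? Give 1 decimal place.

From f = (1 − cos θ)/2: cos θ = 1 − 2×0.73 = -0.460; arccos → 117.4°.
Waning ⇒ past full, so θ = 360° − 117.4° = 242.6°.
Age = 29.53 × 242.6°/360° ≈ 19.90 days.

19.9 days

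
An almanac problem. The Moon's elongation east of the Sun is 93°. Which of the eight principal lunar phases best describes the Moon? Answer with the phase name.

first quarter

The first quarter sector spans roughly 68°–112°; 93° falls inside it.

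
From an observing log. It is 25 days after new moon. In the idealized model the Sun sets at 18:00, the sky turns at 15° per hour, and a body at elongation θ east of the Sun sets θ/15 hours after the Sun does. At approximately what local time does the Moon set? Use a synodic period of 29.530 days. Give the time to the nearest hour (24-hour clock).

Phase angle: θ = 360°·(25 d)/(29.530 d) = 304.8°.
The Moon trails the Sun by θ/15 = 304.8/15 ≈ 20.32 hours.
18:00 + 20.32 h ≈ 14:19 → 14:00 to the nearest hour.

14:00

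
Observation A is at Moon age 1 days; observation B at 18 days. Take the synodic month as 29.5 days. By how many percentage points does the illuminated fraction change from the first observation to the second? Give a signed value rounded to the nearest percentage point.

First observation: θ = 360°·1/29.5 = 12.2°, so f = 0.011.
Second observation: θ = 219.7°, f = 0.885.
Δf = 0.885 − 0.011 = +0.874, i.e. +87 pp.

+87 pp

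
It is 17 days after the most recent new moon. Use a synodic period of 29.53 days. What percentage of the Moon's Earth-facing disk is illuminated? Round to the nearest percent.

Phase angle: θ = 360°·(17 d)/(29.53 d) = 207.2°.
With cos θ = (-0.889), the lit fraction is (1 − (-0.889))/2 ≈ 0.945, so 94%.

94%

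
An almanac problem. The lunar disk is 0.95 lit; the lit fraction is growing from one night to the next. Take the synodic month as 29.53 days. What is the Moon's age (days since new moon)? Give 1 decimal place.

12.6 days

Invert f = (1 − cos θ)/2 to get cos θ = 1 − 2(0.95) = -0.900, hence θ₀ = arccos -0.900 = 154.2°.
Waxing ⇒ before full, so θ = 154.2°.
Age = 29.53 × 154.2°/360° ≈ 12.65 days.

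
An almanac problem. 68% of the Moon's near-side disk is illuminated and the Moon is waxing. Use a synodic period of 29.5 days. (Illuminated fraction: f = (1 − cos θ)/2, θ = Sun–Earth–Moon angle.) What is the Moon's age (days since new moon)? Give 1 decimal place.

cos θ = 1 − 2f = -0.360, giving a principal value of 111.1°.
The Moon is waxing (0°–180°), so θ = 111.1° directly.
Age = 29.5 × 111.1°/360° ≈ 9.10 days.

9.1 days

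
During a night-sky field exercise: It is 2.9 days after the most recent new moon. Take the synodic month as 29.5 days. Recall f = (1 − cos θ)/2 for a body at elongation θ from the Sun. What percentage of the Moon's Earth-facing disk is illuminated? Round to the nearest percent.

9%

The Moon has covered 2.9/29.5 of its cycle, so θ ≈ 360° × 2.9/29.5 = 35.4°.
cos 35.4° = 0.815, so f = (1 − 0.815)/2 = 0.092, so 9%.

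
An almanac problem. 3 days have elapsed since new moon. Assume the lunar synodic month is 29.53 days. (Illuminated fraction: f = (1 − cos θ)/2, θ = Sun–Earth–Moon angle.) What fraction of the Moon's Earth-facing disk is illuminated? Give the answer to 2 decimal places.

0.10

The Moon has covered 3/29.53 of its cycle, so θ ≈ 360° × 3/29.53 = 36.6°.
Illuminated fraction = (1 − cos 36.6°)/2 = (1 − 0.803)/2 ≈ 0.098.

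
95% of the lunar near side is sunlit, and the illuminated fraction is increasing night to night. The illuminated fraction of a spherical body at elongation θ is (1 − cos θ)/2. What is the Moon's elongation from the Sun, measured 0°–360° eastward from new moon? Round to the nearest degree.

154°

Invert f = (1 − cos θ)/2 to get cos θ = 1 − 2(0.95) = -0.900, hence θ₀ = arccos -0.900 = 154.2°.
The Moon is waxing (0°–180°), so θ = 154.2° directly.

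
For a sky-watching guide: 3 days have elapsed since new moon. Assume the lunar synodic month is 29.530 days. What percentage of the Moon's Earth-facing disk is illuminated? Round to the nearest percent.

Phase angle: θ = 360°·(3 d)/(29.530 d) = 36.6°.
Illuminated fraction = (1 − cos 36.6°)/2 = (1 − 0.803)/2 ≈ 0.098, so 10%.

10%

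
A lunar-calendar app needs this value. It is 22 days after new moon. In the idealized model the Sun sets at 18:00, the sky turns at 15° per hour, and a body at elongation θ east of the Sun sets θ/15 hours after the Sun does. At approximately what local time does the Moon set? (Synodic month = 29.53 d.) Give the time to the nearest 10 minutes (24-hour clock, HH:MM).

Phase angle: θ = 360°·(22 d)/(29.53 d) = 268.2°.
The Moon trails the Sun by θ/15 = 268.2/15 ≈ 17.88 hours.
18:00 + 17.880 h ≈ 11:53 → 11:50 to the nearest ten minutes.

11:50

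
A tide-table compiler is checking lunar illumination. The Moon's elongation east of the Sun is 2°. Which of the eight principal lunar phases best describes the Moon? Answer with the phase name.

2° lies in the new moon sector of the 8-phase cycle.

new moon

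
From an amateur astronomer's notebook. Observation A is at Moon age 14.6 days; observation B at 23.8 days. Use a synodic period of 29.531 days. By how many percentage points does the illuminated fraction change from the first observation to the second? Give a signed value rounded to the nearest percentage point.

First observation: θ = 360°·14.6/29.531 = 178.0°, so f = 1.000.
Second observation: θ = 290.1°, f = 0.328.
Δf = 0.328 − 1.000 = -0.672, i.e. -67 pp.

-67 pp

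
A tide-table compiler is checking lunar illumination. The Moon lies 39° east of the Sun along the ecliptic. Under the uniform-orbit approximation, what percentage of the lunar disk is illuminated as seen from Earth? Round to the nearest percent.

cos 39° = 0.777, so f = (1 − 0.777)/2 = 0.111, i.e. 11%.

11%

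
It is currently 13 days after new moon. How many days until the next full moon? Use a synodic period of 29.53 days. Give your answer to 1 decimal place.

Full moon occurs at elongation 180°, i.e. at age 29.53 × 180/360 = 14.765 d.
So 1.765 days remain (14.765 − 13).

1.8 days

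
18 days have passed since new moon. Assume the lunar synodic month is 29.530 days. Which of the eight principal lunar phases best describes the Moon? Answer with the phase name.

waning gibbous

At 18/29.530 of the cycle, θ ≈ 219° — the waning gibbous range.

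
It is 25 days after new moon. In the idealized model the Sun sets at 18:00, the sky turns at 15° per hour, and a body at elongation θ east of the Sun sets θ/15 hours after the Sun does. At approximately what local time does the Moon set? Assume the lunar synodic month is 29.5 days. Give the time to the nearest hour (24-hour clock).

14:00

Elongation θ = 360° × 25/29.5 ≈ 305.1°.
The Moon trails the Sun by θ/15 = 305.1/15 ≈ 20.34 hours.
18:00 + 20.34 h ≈ 14:20 → 14:00 to the nearest hour.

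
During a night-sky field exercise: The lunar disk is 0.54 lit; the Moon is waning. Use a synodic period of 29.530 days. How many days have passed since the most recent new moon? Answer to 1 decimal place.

21.8 days

From f = (1 − cos θ)/2: cos θ = 1 − 2×0.54 = -0.080; arccos → 94.6°.
Since the Moon is past full (waning), take the reflex angle: θ = 360° − 94.6° = 265.4°.
Age = 29.530 × 265.4°/360° ≈ 21.77 days.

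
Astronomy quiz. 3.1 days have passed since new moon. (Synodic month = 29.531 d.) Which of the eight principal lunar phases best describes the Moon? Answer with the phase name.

waxing crescent

θ ≈ 360° × 3.1/29.531 = 38°, which falls in the waxing crescent sector.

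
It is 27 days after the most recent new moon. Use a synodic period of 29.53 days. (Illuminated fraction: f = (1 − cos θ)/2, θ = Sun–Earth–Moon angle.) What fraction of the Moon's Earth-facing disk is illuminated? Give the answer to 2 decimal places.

The Moon has covered 27/29.53 of its cycle, so θ ≈ 360° × 27/29.53 = 329.2°.
With cos θ = 0.859, the lit fraction is (1 − 0.859)/2 ≈ 0.071.

0.07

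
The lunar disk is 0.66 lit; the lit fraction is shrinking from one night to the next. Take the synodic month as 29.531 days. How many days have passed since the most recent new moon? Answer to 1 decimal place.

20.6 days

From f = (1 − cos θ)/2: cos θ = 1 − 2×0.66 = -0.320; arccos → 108.7°.
Waning ⇒ past full, so θ = 360° − 108.7° = 251.3°.
Age = 29.531 × 251.3°/360° ≈ 20.62 days.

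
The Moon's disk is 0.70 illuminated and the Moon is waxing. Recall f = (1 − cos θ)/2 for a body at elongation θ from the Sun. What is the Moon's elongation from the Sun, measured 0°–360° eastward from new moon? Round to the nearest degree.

From f = (1 − cos θ)/2: cos θ = 1 − 2×0.70 = -0.400; arccos → 113.6°.
The Moon is waxing (0°–180°), so θ = 113.6° directly.

114°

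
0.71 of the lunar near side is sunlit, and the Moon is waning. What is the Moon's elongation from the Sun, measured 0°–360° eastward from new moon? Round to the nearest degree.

245°

cos θ = 1 − 2f = -0.420, giving a principal value of 114.8°.
Since the Moon is past full (waning), take the reflex angle: θ = 360° − 114.8° = 245.2°.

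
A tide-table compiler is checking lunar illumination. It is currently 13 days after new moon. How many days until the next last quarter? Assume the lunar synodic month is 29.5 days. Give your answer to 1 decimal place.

Last quarter is 0.75 of the way through the cycle: age 0.75 × 29.5 = 22.125 d.
That is 22.125 − 13 = 9.125 days ahead.

9.1 days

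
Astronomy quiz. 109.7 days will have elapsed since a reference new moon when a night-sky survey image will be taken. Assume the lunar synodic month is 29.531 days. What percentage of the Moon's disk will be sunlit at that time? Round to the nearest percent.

61%

109.7/29.531 = 3.715 lunations, so 3 complete cycles and 21.11 d into the next.
The Moon has covered 21.11/29.531 of its cycle, so θ ≈ 360° × 21.11/29.531 = 257.3°.
cos 257.3° = (-0.220), so f = (1 − (-0.220))/2 = 0.610, so 61%.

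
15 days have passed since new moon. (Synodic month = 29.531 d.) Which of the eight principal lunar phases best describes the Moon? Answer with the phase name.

full moon

θ ≈ 360° × 15/29.531 = 183°, which falls in the full moon sector.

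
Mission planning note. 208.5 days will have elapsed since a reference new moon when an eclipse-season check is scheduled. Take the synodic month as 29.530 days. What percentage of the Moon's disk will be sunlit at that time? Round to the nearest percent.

4%

Reduce mod P: 208.5 − 7×29.530 = 1.79 d into the current lunation.
Elongation θ = 360° × 1.79/29.530 ≈ 21.8°.
Illuminated fraction = (1 − cos 21.8°)/2 = (1 − 0.928)/2 ≈ 0.036, so 4%.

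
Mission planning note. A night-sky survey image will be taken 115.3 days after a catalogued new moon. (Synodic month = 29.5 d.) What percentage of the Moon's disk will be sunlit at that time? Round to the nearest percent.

8%

Reduce mod P: 115.3 − 3×29.5 = 26.80 d into the current lunation.
Elongation θ = 360° × 26.80/29.5 ≈ 327.1°.
With cos θ = 0.839, the lit fraction is (1 − 0.839)/2 ≈ 0.080, so 8%.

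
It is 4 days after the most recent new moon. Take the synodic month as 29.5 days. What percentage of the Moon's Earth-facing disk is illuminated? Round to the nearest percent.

17%

The Moon has covered 4/29.5 of its cycle, so θ ≈ 360° × 4/29.5 = 48.8°.
With cos θ = 0.659, the lit fraction is (1 − 0.659)/2 ≈ 0.171, so 17%.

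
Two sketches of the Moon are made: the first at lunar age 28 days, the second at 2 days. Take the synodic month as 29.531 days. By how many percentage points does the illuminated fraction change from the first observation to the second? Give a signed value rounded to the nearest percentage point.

First observation: θ = 360°·28/29.531 = 341.3°, so f = 0.026.
Second observation: θ = 24.4°, f = 0.045.
Δf = 0.045 − 0.026 = +0.018, i.e. +2 pp.

+2 percentage points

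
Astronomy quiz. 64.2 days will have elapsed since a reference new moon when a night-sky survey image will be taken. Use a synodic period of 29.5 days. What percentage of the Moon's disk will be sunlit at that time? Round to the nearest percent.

64.2/29.5 = 2.176 lunations, so 2 complete cycles and 5.20 d into the next.
Phase angle: θ = 360°·(5.20 d)/(29.5 d) = 63.5°.
With cos θ = 0.447, the lit fraction is (1 − 0.447)/2 ≈ 0.277, so 28%.

28%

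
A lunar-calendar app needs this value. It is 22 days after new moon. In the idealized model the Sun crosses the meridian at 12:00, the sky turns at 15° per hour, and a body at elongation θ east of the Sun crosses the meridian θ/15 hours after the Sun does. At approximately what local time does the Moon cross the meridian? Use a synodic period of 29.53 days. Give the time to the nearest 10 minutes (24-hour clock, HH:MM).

05:50

Phase angle: θ = 360°·(22 d)/(29.53 d) = 268.2°.
The Moon trails the Sun by θ/15 = 268.2/15 ≈ 17.88 hours.
12:00 + 17.880 h ≈ 05:53 → 05:50 to the nearest ten minutes.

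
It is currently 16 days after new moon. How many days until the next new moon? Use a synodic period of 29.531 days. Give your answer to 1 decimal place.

One full lunation from the last new moon is 29.531 d; remaining = 29.531 − 16 = 13.531 d.

13.5 days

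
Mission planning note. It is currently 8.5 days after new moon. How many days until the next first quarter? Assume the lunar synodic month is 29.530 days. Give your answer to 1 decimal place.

First quarter is 0.25 of the way through the cycle: age 0.25 × 29.530 = 7.383 d.
Already past this cycle's first quarter; the next is at 7.383 + 29.530 = 36.913 d, so 36.913 − 8.5 = 28.413 days.

28.4 days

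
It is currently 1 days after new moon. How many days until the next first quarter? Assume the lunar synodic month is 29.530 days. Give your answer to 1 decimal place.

First quarter is 0.25 of the way through the cycle: age 0.25 × 29.530 = 7.383 d.
So 6.383 days remain (7.383 − 1).

6.4 days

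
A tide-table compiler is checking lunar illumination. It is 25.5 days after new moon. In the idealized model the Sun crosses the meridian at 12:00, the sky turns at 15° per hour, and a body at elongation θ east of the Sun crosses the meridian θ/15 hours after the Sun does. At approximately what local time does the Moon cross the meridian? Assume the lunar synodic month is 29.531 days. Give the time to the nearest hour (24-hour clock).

Elongation θ = 360° × 25.5/29.531 ≈ 310.9°.
The Moon trails the Sun by θ/15 = 310.9/15 ≈ 20.72 hours.
12:00 + 20.72 h ≈ 08:43 → 09:00 to the nearest hour.

09:00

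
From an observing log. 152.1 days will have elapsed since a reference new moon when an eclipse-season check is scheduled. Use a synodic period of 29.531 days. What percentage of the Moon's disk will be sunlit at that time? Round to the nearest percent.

152.1 d spans 5 complete synodic months (5 × 29.531 = 147.66 d) plus 4.44 d.
Phase angle: θ = 360°·(4.44 d)/(29.531 d) = 54.2°.
cos 54.2° = 0.585, so f = (1 − 0.585)/2 = 0.207, so 21%.

21%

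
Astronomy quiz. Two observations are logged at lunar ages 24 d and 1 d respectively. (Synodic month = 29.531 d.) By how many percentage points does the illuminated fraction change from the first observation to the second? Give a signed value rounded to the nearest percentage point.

-30 pp

First observation: θ = 360°·24/29.531 = 292.6°, so f = 0.308.
Second observation: θ = 12.2°, f = 0.011.
Δf = 0.011 − 0.308 = -0.297, i.e. -30 pp.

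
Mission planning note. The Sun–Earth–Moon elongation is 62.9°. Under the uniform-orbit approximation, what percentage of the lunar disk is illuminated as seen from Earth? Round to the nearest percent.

27%

Half-versine of 62.9°: (1 − 0.456)/2 = 0.272, i.e. 27%.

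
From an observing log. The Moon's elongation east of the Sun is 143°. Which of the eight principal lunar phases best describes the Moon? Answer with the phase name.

waxing gibbous

The waxing gibbous sector spans roughly 112°–158°; 143° falls inside it.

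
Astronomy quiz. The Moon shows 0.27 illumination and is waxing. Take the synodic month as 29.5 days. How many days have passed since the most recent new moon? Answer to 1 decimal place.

5.1 days

From f = (1 − cos θ)/2: cos θ = 1 − 2×0.27 = 0.460; arccos → 62.6°.
Before full moon the principal value applies: θ = 62.6°.
That fraction of the synodic month is 62.6/360 × 29.5 d ≈ 5.13 d.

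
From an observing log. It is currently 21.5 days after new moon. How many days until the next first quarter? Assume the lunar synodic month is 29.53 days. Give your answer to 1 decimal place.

First quarter occurs at elongation 90°, i.e. at age 29.53 × 90/360 = 7.383 d.
This lunation's first quarter (7.383 d) has passed, so add one period: 36.913 − 21.5 = 15.413 days.

15.4 days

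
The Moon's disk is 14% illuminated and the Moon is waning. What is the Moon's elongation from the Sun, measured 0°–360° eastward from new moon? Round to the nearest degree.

Invert f = (1 − cos θ)/2 to get cos θ = 1 − 2(0.14) = 0.720, hence θ₀ = arccos 0.720 = 43.9°.
Since the Moon is past full (waning), take the reflex angle: θ = 360° − 43.9° = 316.1°.

316°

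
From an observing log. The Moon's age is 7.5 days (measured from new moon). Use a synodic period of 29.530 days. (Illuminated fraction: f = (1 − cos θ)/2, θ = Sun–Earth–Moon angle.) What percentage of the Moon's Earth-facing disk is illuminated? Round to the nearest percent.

51%

The Moon has covered 7.5/29.530 of its cycle, so θ ≈ 360° × 7.5/29.530 = 91.4°.
With cos θ = (-0.025), the lit fraction is (1 − (-0.025))/2 ≈ 0.512, so 51%.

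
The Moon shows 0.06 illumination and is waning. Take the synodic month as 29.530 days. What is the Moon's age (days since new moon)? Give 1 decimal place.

Invert f = (1 − cos θ)/2 to get cos θ = 1 − 2(0.06) = 0.880, hence θ₀ = arccos 0.880 = 28.4°.
Waning ⇒ past full, so θ = 360° − 28.4° = 331.6°.
At 360°/29.530 d per day, 331.6° corresponds to 27.20 days.

27.2 days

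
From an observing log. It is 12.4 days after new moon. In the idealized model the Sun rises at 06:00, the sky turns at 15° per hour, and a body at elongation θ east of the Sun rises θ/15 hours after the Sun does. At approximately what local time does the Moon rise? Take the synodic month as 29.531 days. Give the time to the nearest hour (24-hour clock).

16:00

The Moon has covered 12.4/29.531 of its cycle, so θ ≈ 360° × 12.4/29.531 = 151.2°.
At 15° of sky rotation per hour, 151.2° corresponds to a 10.08 h lag.
06:00 + 10.08 h ≈ 16:05 → 16:00 to the nearest hour.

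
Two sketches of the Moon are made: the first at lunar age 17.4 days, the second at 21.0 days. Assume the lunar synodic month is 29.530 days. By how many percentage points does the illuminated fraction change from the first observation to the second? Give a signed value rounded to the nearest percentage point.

First observation: θ = 360°·17.4/29.530 = 212.1°, so f = 0.923.
Second observation: θ = 256.0°, f = 0.621.
Δf = 0.621 − 0.923 = -0.303, i.e. -30 pp.

-30 pp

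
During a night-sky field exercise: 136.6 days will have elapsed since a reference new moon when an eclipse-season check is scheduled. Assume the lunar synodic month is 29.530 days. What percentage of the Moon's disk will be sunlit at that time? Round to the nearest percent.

136.6 d spans 4 complete synodic months (4 × 29.530 = 118.12 d) plus 18.48 d.
The Moon has covered 18.48/29.530 of its cycle, so θ ≈ 360° × 18.48/29.530 = 225.3°.
Illuminated fraction = (1 − cos 225.3°)/2 = (1 − (-0.704))/2 ≈ 0.852, so 85%.

85%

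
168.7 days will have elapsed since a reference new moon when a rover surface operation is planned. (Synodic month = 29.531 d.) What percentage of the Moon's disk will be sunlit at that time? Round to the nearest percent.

168.7 d spans 5 complete synodic months (5 × 29.531 = 147.66 d) plus 21.04 d.
Elongation θ = 360° × 21.04/29.531 ≈ 256.6°.
Illuminated fraction = (1 − cos 256.6°)/2 = (1 − (-0.233))/2 ≈ 0.616, so 62%.

62%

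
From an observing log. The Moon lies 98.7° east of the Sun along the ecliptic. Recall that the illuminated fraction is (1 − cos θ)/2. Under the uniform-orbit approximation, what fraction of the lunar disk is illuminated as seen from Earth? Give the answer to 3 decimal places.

0.576

f = (1 − cos 98.7°)/2 = (1 − (-0.151))/2 ≈ 0.576.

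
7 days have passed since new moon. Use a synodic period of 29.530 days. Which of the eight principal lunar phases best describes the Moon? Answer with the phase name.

At 7/29.530 of the cycle, θ ≈ 85° — the first quarter range.

first quarter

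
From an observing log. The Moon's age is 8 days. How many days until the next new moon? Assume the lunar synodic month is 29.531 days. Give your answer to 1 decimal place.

The next new moon completes the synodic month: 29.531 − 8 = 21.531 days.

21.5 days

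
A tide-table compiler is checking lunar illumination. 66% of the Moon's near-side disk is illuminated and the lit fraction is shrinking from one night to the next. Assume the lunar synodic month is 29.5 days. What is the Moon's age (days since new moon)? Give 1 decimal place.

cos θ = 1 − 2f = -0.320, giving a principal value of 108.7°.
Since the Moon is past full (waning), take the reflex angle: θ = 360° − 108.7° = 251.3°.
That fraction of the synodic month is 251.3/360 × 29.5 d ≈ 20.60 d.

20.6 days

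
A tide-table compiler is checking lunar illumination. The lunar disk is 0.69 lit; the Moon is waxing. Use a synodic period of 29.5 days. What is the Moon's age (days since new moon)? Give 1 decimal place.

From f = (1 − cos θ)/2: cos θ = 1 − 2×0.69 = -0.380; arccos → 112.3°.
The Moon is waxing (0°–180°), so θ = 112.3° directly.
At 360°/29.5 d per day, 112.3° corresponds to 9.21 days.

9.2 days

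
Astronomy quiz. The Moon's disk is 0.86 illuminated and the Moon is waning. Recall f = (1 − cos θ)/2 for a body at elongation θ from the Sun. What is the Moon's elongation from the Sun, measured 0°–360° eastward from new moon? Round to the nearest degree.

cos θ = 1 − 2f = -0.720, giving a principal value of 136.1°.
Since the Moon is past full (waning), take the reflex angle: θ = 360° − 136.1° = 223.9°.

224°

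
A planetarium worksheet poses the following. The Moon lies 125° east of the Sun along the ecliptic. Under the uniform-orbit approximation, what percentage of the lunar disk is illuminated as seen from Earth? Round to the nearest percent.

cos 125° = (-0.574), so f = (1 − (-0.574))/2 = 0.787, i.e. 79%.

79%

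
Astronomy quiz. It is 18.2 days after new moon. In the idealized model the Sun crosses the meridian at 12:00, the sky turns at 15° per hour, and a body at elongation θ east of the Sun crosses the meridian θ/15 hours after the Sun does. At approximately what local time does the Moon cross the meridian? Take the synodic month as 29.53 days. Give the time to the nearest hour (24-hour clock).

Phase angle: θ = 360°·(18.2 d)/(29.53 d) = 221.9°.
At 15° of sky rotation per hour, 221.9° corresponds to a 14.79 h lag.
12:00 + 14.79 h ≈ 02:48 → 03:00 to the nearest hour.

03:00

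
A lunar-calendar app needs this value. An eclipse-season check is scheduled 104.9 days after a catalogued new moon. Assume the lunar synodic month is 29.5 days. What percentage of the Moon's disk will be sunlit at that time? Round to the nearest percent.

Reduce mod P: 104.9 − 3×29.5 = 16.40 d into the current lunation.
Phase angle: θ = 360°·(16.40 d)/(29.5 d) = 200.1°.
Illuminated fraction = (1 − cos 200.1°)/2 = (1 − (-0.939))/2 ≈ 0.969, so 97%.

97%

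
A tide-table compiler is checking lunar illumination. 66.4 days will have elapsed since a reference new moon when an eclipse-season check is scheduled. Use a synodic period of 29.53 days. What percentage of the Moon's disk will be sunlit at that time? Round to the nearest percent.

50%

Reduce mod P: 66.4 − 2×29.53 = 7.34 d into the current lunation.
The Moon has covered 7.34/29.53 of its cycle, so θ ≈ 360° × 7.34/29.53 = 89.5°.
With cos θ = 0.009, the lit fraction is (1 − 0.009)/2 ≈ 0.495, so 50%.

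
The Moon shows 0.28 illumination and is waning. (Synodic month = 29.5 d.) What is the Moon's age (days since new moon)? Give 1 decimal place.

cos θ = 1 − 2f = 0.440, giving a principal value of 63.9°.
Since the Moon is past full (waning), take the reflex angle: θ = 360° − 63.9° = 296.1°.
Age = 29.5 × 296.1°/360° ≈ 24.26 days.

24.3 days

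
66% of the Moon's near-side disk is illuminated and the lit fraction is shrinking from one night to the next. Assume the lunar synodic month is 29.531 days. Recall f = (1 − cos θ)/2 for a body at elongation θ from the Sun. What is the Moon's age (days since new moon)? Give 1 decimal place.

From f = (1 − cos θ)/2: cos θ = 1 − 2×0.66 = -0.320; arccos → 108.7°.
A waning Moon lies in 180°–360°, so θ = 360° − 108.7° = 251.3°.
At 360°/29.531 d per day, 251.3° corresponds to 20.62 days.

20.6 days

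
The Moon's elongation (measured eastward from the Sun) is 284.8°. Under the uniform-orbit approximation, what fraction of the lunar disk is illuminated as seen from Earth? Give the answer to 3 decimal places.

0.372

cos 284.8° = 0.255, so f = (1 − 0.255)/2 = 0.372.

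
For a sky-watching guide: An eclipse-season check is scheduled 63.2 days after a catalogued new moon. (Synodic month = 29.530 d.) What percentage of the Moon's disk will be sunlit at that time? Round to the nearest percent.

63.2 d spans 2 complete synodic months (2 × 29.530 = 59.06 d) plus 4.14 d.
The Moon has covered 4.14/29.530 of its cycle, so θ ≈ 360° × 4.14/29.530 = 50.5°.
cos 50.5° = 0.636, so f = (1 − 0.636)/2 = 0.182, so 18%.

18%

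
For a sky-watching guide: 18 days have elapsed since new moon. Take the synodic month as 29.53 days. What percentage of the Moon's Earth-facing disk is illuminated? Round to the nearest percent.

Phase angle: θ = 360°·(18 d)/(29.53 d) = 219.4°.
Illuminated fraction = (1 − cos 219.4°)/2 = (1 − (-0.772))/2 ≈ 0.886, so 89%.

89%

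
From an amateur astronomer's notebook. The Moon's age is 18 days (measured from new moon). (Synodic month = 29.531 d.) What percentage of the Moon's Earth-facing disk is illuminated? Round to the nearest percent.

Phase angle: θ = 360°·(18 d)/(29.531 d) = 219.4°.
Illuminated fraction = (1 − cos 219.4°)/2 = (1 − (-0.772))/2 ≈ 0.886, so 89%.

89%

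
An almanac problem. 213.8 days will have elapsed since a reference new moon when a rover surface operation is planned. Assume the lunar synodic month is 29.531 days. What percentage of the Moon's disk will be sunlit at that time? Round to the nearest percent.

47%

213.8 d spans 7 complete synodic months (7 × 29.531 = 206.72 d) plus 7.08 d.
Elongation θ = 360° × 7.08/29.531 ≈ 86.3°.
Illuminated fraction = (1 − cos 86.3°)/2 = (1 − 0.064)/2 ≈ 0.468, so 47%.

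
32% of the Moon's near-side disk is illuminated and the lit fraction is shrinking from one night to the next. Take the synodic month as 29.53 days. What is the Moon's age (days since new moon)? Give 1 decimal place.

23.9 days

From f = (1 − cos θ)/2: cos θ = 1 − 2×0.32 = 0.360; arccos → 68.9°.
Since the Moon is past full (waning), take the reflex angle: θ = 360° − 68.9° = 291.1°.
That fraction of the synodic month is 291.1/360 × 29.53 d ≈ 23.88 d.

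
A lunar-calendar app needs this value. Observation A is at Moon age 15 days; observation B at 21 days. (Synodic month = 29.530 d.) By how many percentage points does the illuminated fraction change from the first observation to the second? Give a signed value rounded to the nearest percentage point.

-38 pp

θ₁ = 360° × 15/29.530 = 182.9°, f₁ = (1 − cos θ₁)/2 = 0.999.
θ₂ = 360° × 21/29.530 = 256.0°, f₂ = (1 − cos θ₂)/2 = 0.621.
Change = f₂ − f₁ = -0.379 → -38 percentage points.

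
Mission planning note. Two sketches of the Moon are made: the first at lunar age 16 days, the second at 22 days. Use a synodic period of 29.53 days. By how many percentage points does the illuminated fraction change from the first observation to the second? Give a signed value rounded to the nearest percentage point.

-47 pp

First observation: θ = 360°·16/29.53 = 195.1°, so f = 0.983.
Second observation: θ = 268.2°, f = 0.516.
Δf = 0.516 − 0.983 = -0.467, i.e. -47 pp.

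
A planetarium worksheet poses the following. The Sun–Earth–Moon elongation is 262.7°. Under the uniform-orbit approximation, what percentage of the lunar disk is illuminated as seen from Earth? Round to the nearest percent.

f = (1 − cos 262.7°)/2 = (1 − (-0.127))/2 ≈ 0.564, i.e. 56%.

56%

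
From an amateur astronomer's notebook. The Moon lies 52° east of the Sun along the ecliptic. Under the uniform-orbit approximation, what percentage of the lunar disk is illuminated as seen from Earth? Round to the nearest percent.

Half-versine of 52°: (1 − 0.616)/2 = 0.192, i.e. 19%.

19%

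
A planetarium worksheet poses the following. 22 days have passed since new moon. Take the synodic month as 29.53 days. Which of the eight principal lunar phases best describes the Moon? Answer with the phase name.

θ ≈ 360° × 22/29.53 = 268°, which falls in the last quarter sector.

last quarter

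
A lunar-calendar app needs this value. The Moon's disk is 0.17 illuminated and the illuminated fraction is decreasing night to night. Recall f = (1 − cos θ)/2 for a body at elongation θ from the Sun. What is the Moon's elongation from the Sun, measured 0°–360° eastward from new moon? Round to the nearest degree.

Invert f = (1 − cos θ)/2 to get cos θ = 1 − 2(0.17) = 0.660, hence θ₀ = arccos 0.660 = 48.7°.
Waning ⇒ past full, so θ = 360° − 48.7° = 311.3°.

311°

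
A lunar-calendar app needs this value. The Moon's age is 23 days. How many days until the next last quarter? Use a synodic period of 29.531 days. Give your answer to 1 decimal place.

Last quarter occurs at elongation 270°, i.e. at age 29.531 × 270/360 = 22.148 d.
Already past this cycle's last quarter; the next is at 22.148 + 29.531 = 51.679 d, so 51.679 − 23 = 28.679 days.

28.7 days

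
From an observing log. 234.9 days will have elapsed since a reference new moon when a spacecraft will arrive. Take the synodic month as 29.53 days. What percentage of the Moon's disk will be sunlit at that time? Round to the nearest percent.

2%

234.9 d spans 7 complete synodic months (7 × 29.53 = 206.71 d) plus 28.19 d.
The Moon has covered 28.19/29.53 of its cycle, so θ ≈ 360° × 28.19/29.53 = 343.7°.
Illuminated fraction = (1 − cos 343.7°)/2 = (1 − 0.960)/2 ≈ 0.020, so 2%.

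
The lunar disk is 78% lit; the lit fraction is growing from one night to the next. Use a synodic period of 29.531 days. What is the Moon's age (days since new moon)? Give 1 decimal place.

cos θ = 1 − 2f = -0.560, giving a principal value of 124.1°.
Before full moon the principal value applies: θ = 124.1°.
Age = 29.531 × 124.1°/360° ≈ 10.18 days.

10.2 days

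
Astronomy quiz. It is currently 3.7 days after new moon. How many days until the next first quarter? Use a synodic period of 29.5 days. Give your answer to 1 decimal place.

3.7 days

First quarter occurs at elongation 90°, i.e. at age 29.5 × 90/360 = 7.375 d.
That is 7.375 − 3.7 = 3.675 days ahead.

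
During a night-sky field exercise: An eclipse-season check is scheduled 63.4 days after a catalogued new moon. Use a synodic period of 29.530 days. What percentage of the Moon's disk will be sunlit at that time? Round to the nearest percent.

Reduce mod P: 63.4 − 2×29.530 = 4.34 d into the current lunation.
Phase angle: θ = 360°·(4.34 d)/(29.530 d) = 52.9°.
Illuminated fraction = (1 − cos 52.9°)/2 = (1 − 0.603)/2 ≈ 0.198, so 20%.

20%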